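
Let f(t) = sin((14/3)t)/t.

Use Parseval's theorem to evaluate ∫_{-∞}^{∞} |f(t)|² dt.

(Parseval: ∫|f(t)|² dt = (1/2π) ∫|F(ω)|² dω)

∫|f(t)|² dt = \frac{14 \pi}{3}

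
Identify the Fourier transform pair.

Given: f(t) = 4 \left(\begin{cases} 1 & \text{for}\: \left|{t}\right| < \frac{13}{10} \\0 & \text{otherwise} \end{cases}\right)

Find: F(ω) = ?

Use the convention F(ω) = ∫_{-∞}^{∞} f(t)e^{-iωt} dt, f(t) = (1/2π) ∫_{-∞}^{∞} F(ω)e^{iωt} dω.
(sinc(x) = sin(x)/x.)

F(ω) = \frac{52 \operatorname{sinc}{\left(\frac{13 \omega}{10} \right)}}{5}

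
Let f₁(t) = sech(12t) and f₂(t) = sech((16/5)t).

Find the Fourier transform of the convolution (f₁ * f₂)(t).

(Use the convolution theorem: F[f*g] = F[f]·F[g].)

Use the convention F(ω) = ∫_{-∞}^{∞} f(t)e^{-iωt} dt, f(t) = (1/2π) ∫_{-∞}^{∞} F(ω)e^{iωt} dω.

F[f₁*f₂](ω) = \frac{5 \pi^{2}}{192 \cosh{\left(\frac{\pi \omega}{24} \right)} \cosh{\left(\frac{5 \pi \omega}{32} \right)}}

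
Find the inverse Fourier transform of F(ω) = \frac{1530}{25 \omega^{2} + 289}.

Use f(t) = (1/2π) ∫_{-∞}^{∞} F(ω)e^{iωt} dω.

f(t) = 9 e^{- \frac{17 \left|{t}\right|}{5}}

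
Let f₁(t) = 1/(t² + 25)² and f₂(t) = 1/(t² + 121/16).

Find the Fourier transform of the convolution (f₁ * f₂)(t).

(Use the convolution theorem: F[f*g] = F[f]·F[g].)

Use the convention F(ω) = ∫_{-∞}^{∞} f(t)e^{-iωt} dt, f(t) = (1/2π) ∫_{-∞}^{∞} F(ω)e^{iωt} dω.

F[f₁*f₂](ω) = \frac{2 \pi^{2} \left(5 \left|{\omega}\right| + 1\right) e^{- \frac{31 \left|{\omega}\right|}{4}}}{1375}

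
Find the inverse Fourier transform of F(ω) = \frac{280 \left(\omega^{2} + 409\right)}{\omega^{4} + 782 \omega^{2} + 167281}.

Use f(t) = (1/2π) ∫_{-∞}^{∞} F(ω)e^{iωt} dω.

f(t) = 7 e^{- 20 \left|{t}\right|} \cos{\left(3 \left|{t}\right| \right)}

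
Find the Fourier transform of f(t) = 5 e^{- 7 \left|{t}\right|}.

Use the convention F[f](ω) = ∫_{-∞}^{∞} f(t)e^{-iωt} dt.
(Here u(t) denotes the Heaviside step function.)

F(ω) = \frac{70}{\omega^{2} + 49}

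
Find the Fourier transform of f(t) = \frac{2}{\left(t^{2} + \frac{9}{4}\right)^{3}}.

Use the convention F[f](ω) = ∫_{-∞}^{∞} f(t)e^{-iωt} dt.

F(ω) = \frac{2 \pi \left(3 \omega^{2} + 6 \left|{\omega}\right| + 4\right) e^{- \frac{3 \left|{\omega}\right|}{2}}}{81}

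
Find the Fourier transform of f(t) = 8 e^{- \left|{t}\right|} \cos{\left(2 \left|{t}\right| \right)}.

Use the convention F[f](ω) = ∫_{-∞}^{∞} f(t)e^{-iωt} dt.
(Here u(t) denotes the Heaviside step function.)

F(ω) = \frac{16 \left(\omega^{2} + 5\right)}{\omega^{4} - 6 \omega^{2} + 25}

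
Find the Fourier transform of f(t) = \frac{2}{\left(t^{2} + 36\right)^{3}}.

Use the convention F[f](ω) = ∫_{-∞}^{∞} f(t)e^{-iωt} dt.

F(ω) = \frac{\pi \left(12 \omega^{2} + 6 \left|{\omega}\right| + 1\right) e^{- 6 \left|{\omega}\right|}}{10368}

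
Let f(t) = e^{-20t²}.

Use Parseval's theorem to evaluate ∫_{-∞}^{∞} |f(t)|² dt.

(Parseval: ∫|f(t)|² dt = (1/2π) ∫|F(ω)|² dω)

∫|f(t)|² dt = \frac{\sqrt{10} \sqrt{\pi}}{20}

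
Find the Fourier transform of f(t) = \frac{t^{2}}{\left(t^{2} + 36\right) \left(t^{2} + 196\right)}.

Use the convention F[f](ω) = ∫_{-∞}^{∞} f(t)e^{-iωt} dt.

F(ω) = \frac{\pi \left(7 - 3 e^{8 \left|{\omega}\right|}\right) e^{- 14 \left|{\omega}\right|}}{80}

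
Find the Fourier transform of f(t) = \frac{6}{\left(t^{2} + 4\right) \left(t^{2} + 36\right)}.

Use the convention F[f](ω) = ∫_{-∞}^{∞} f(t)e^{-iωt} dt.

F(ω) = \frac{\pi \left(3 e^{4 \left|{\omega}\right|} - 1\right) e^{- 6 \left|{\omega}\right|}}{32}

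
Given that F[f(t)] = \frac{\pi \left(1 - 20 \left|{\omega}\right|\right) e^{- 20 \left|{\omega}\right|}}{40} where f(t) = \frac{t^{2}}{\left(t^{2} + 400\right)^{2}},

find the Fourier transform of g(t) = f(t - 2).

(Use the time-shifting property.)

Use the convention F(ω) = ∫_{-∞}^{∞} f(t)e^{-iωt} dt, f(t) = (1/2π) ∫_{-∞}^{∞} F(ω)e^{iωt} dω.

F[g](ω) = \frac{\pi \left(1 - 20 \left|{\omega}\right|\right) e^{- 2 i \omega - 20 \left|{\omega}\right|}}{40}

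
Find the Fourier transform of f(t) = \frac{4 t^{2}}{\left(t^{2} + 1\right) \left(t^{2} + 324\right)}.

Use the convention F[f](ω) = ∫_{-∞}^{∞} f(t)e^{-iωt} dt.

F(ω) = \frac{4 \pi \left(18 - e^{17 \left|{\omega}\right|}\right) e^{- 18 \left|{\omega}\right|}}{323}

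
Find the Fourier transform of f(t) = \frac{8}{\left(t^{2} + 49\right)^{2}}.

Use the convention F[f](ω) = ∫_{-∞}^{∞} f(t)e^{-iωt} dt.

F(ω) = \frac{4 \pi \left(7 \left|{\omega}\right| + 1\right) e^{- 7 \left|{\omega}\right|}}{343}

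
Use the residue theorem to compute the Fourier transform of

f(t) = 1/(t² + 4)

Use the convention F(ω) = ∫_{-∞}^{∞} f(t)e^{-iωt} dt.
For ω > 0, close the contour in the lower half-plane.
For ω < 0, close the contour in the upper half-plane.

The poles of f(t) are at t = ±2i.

Let g(z) = f(z)e^{-iωz}; for large |z| the factor e^{-iωz} decays in the lower half-plane when ω > 0 and in the upper half-plane when ω < 0.

Case ω > 0 (lower half-plane, clockwise contour ⇒ F(ω) = -2πi·ΣRes):
  Res_{z = - 2 i} g(z) = \frac{i e^{- 2 \omega}}{4}
  F(ω) = -2πi·ΣRes = \frac{\pi e^{- 2 \omega}}{2}

Case ω < 0 (upper half-plane, counterclockwise contour ⇒ F(ω) = +2πi·ΣRes):
  Res_{z = 2 i} g(z) = - \frac{i e^{2 \omega}}{4}
  F(ω) = 2πi·ΣRes = \frac{\pi e^{2 \omega}}{2}

Both cases combine into a single formula in |ω|:

F(ω) = \frac{\pi e^{- 2 \left|{\omega}\right|}}{2}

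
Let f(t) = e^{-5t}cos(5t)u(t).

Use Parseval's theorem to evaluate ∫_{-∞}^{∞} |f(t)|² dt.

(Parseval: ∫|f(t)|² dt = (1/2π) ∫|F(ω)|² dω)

∫|f(t)|² dt = \frac{3}{40}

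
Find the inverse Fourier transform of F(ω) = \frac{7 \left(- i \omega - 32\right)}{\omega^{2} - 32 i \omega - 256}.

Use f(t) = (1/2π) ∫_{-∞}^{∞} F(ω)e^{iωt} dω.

f(t) = 7 \left(16 t + 1\right) e^{- 16 t} u\left(t\right)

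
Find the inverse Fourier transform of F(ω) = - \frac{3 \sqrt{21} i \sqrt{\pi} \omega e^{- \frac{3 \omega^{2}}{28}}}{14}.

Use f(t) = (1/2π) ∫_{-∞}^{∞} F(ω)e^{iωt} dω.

f(t) = 7 t e^{- \frac{7 t^{2}}{3}}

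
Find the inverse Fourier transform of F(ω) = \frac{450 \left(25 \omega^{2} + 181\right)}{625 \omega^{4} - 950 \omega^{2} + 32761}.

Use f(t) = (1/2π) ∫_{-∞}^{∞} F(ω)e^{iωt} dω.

f(t) = 5 e^{- \frac{9 \left|{t}\right|}{5}} \cos{\left(2 \left|{t}\right| \right)}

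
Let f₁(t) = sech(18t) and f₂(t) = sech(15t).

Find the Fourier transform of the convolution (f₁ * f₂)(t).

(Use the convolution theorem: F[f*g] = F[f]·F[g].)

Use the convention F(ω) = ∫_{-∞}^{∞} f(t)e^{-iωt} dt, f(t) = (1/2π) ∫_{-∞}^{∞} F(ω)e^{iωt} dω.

F[f₁*f₂](ω) = \frac{\pi^{2}}{270 \cosh{\left(\frac{\pi \omega}{36} \right)} \cosh{\left(\frac{\pi \omega}{30} \right)}}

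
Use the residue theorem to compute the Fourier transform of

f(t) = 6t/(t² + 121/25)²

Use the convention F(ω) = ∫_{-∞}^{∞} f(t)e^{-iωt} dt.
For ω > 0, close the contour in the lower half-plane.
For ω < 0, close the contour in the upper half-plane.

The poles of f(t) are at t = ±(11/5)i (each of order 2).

Let g(z) = f(z)e^{-iωz}; for large |z| the factor e^{-iωz} decays in the lower half-plane when ω > 0 and in the upper half-plane when ω < 0.

Case ω > 0 (lower half-plane, clockwise contour ⇒ F(ω) = -2πi·ΣRes):
  Res_{z = - \frac{11 i}{5}} g(z) = \frac{15 \omega e^{- \frac{11 \omega}{5}}}{22} (pole of order 2)
  F(ω) = -2πi·ΣRes = - \frac{15 i \pi \omega e^{- \frac{11 \omega}{5}}}{11}

Case ω < 0 (upper half-plane, counterclockwise contour ⇒ F(ω) = +2πi·ΣRes):
  Res_{z = \frac{11 i}{5}} g(z) = - \frac{15 \omega e^{\frac{11 \omega}{5}}}{22} (pole of order 2)
  F(ω) = 2πi·ΣRes = - \frac{15 i \pi \omega e^{\frac{11 \omega}{5}}}{11}

Both cases combine into a single formula in |ω|:

F(ω) = - \frac{15 i \pi \omega e^{- \frac{11 \left|{\omega}\right|}{5}}}{11}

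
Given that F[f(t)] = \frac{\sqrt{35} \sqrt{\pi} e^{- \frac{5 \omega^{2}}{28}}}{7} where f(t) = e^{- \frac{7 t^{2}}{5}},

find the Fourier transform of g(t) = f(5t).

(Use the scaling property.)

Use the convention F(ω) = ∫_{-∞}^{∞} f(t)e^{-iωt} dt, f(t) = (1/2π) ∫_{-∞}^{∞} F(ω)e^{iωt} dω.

F[g](ω) = \frac{\sqrt{35} \sqrt{\pi} e^{- \frac{\omega^{2}}{140}}}{35}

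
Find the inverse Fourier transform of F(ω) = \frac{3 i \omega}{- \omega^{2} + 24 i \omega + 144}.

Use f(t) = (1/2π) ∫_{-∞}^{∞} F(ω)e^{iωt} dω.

f(t) = 3 \left(1 - 12 t\right) e^{- 12 t} u\left(t\right)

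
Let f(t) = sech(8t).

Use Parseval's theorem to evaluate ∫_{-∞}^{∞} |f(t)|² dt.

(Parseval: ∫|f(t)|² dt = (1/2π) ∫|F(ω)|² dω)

∫|f(t)|² dt = \frac{1}{4}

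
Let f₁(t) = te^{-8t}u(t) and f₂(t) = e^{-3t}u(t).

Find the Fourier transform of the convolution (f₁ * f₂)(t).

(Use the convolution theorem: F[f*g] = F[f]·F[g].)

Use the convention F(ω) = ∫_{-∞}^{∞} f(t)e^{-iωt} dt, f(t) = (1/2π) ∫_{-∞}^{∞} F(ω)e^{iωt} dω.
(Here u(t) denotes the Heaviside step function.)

F[f₁*f₂](ω) = \frac{1}{\left(i \omega + 3\right) \left(i \omega + 8\right)^{2}}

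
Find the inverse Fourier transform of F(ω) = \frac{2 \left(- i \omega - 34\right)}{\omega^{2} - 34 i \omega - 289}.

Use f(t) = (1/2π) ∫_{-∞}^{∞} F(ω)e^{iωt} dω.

f(t) = 2 \left(17 t + 1\right) e^{- 17 t} u\left(t\right)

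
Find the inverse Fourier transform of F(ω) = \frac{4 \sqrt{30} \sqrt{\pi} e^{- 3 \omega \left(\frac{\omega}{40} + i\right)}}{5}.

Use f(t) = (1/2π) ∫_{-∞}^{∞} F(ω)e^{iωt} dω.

f(t) = 8 e^{- \frac{10 \left(t - 3\right)^{2}}{3}}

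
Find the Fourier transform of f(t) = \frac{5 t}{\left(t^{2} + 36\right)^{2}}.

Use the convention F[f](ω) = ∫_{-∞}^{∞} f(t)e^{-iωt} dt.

F(ω) = - \frac{5 i \pi \omega e^{- 6 \left|{\omega}\right|}}{12}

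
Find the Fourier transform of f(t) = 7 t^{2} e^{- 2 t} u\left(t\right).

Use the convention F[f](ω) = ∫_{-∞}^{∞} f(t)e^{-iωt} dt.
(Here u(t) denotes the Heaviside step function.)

F(ω) = \frac{14}{\left(i \omega + 2\right)^{3}}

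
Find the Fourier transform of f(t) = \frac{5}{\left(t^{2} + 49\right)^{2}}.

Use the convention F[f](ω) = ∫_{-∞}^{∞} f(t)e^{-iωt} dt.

F(ω) = \frac{5 \pi \left(7 \left|{\omega}\right| + 1\right) e^{- 7 \left|{\omega}\right|}}{686}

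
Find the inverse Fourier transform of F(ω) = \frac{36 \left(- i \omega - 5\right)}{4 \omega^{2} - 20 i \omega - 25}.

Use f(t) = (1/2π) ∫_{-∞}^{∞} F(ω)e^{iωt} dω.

f(t) = 9 \left(\frac{5 t}{2} + 1\right) e^{- \frac{5 t}{2}} u\left(t\right)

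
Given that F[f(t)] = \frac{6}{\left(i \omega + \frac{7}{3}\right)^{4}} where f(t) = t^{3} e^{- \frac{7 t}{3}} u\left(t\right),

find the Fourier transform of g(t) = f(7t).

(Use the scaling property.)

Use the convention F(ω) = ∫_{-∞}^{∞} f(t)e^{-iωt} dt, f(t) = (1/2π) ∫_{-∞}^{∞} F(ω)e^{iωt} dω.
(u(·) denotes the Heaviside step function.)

F[g](ω) = \frac{166698}{\left(3 i \omega + 49\right)^{4}}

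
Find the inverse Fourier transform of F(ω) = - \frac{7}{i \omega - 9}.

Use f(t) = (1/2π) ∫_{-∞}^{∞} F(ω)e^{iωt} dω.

f(t) = 7 e^{9 t} u\left(- t\right)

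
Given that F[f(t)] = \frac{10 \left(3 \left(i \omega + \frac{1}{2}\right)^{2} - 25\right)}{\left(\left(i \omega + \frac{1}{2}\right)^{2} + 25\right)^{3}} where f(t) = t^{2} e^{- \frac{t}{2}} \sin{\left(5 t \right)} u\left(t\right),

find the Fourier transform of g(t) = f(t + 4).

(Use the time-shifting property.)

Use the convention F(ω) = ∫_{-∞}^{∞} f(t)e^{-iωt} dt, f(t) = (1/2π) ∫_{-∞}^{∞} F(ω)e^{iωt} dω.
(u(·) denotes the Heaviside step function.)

F[g](ω) = \frac{\left(480 \left(2 i \omega + 1\right)^{2} - 16000\right) e^{4 i \omega}}{\left(\left(2 i \omega + 1\right)^{2} + 100\right)^{3}}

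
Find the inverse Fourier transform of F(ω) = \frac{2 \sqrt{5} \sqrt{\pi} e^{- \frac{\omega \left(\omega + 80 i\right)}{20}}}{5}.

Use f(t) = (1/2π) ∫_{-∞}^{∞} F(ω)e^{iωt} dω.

f(t) = 2 e^{- 5 \left(t - 4\right)^{2}}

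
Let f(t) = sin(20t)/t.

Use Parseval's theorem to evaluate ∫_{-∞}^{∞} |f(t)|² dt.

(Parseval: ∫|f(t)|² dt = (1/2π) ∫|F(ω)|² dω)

∫|f(t)|² dt = 20 \pi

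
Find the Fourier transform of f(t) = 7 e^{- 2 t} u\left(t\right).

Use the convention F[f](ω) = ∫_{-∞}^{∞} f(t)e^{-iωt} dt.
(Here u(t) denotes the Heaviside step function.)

F(ω) = \frac{7}{i \omega + 2}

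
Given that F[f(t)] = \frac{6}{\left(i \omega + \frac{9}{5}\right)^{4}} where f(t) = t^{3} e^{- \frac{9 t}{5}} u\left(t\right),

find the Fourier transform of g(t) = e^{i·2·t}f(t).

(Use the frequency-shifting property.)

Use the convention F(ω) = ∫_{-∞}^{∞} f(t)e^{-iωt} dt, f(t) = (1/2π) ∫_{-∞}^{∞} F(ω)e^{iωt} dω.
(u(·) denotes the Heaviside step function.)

F[g](ω) = \frac{3750}{\left(5 i \left(\omega - 2\right) + 9\right)^{4}}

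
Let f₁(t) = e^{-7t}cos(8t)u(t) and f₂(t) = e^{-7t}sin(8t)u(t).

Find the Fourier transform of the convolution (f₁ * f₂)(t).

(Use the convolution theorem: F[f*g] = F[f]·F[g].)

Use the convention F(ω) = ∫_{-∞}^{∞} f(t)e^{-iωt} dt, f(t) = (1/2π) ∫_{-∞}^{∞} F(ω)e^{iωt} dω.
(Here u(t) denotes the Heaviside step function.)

F[f₁*f₂](ω) = \frac{8 \left(i \omega + 7\right)}{\left(\left(i \omega + 7\right)^{2} + 64\right)^{2}}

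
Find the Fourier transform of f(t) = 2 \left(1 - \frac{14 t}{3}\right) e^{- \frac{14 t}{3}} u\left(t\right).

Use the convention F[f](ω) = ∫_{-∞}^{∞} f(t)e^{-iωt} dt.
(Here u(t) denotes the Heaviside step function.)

F(ω) = \frac{18 i \omega}{- 9 \omega^{2} + 84 i \omega + 196}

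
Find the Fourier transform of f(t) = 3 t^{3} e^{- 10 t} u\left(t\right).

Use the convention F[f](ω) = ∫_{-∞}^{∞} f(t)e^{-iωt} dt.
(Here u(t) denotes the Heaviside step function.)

F(ω) = \frac{18}{\left(i \omega + 10\right)^{4}}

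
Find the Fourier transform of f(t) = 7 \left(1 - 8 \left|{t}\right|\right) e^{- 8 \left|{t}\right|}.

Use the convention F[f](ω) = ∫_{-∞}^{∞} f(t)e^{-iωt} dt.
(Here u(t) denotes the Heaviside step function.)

F(ω) = \frac{224 \omega^{2}}{\left(\omega^{2} + 64\right)^{2}}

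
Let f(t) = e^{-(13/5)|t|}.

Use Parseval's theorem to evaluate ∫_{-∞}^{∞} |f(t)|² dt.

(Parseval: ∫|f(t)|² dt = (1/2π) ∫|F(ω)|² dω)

∫|f(t)|² dt = \frac{5}{13}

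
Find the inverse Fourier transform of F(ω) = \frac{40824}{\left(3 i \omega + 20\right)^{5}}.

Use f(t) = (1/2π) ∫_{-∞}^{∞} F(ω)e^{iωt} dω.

f(t) = 7 t^{4} e^{- \frac{20 t}{3}} u\left(t\right)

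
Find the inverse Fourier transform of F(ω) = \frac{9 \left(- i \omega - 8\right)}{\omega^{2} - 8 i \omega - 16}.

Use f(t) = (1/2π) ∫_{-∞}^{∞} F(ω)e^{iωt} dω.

f(t) = 9 \left(4 t + 1\right) e^{- 4 t} u\left(t\right)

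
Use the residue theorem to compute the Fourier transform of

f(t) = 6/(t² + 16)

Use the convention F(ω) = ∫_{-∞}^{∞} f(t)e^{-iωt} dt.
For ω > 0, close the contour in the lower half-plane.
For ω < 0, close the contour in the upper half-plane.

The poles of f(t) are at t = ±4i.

Let g(z) = f(z)e^{-iωz}; for large |z| the factor e^{-iωz} decays in the lower half-plane when ω > 0 and in the upper half-plane when ω < 0.

Case ω > 0 (lower half-plane, clockwise contour ⇒ F(ω) = -2πi·ΣRes):
  Res_{z = - 4 i} g(z) = \frac{3 i e^{- 4 \omega}}{4}
  F(ω) = -2πi·ΣRes = \frac{3 \pi e^{- 4 \omega}}{2}

Case ω < 0 (upper half-plane, counterclockwise contour ⇒ F(ω) = +2πi·ΣRes):
  Res_{z = 4 i} g(z) = - \frac{3 i e^{4 \omega}}{4}
  F(ω) = 2πi·ΣRes = \frac{3 \pi e^{4 \omega}}{2}

Both cases combine into a single formula in |ω|:

F(ω) = \frac{3 \pi e^{- 4 \left|{\omega}\right|}}{2}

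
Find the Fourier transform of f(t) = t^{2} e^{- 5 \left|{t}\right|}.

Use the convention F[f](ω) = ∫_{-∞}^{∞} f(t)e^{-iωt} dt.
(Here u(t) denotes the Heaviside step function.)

F(ω) = \frac{20 \left(25 - 3 \omega^{2}\right)}{\left(\omega^{2} + 25\right)^{3}}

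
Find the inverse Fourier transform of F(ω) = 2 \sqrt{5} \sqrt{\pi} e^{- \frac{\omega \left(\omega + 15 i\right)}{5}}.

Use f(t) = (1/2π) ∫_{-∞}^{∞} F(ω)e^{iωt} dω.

f(t) = 5 e^{- \frac{5 \left(t - 3\right)^{2}}{4}}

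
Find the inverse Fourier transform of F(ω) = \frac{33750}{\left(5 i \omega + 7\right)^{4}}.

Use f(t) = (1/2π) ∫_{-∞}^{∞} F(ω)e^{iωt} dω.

f(t) = 9 t^{3} e^{- \frac{7 t}{5}} u\left(t\right)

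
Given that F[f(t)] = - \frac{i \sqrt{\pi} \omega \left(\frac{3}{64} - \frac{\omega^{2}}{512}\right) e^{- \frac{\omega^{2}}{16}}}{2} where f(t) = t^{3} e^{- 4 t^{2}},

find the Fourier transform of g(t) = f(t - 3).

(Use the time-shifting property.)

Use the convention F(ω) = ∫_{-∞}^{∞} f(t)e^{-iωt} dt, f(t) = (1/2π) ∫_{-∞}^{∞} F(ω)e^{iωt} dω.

F[g](ω) = \frac{i \sqrt{\pi} \omega \left(\omega^{2} - 24\right) e^{- \frac{\omega \left(\omega + 48 i\right)}{16}}}{1024}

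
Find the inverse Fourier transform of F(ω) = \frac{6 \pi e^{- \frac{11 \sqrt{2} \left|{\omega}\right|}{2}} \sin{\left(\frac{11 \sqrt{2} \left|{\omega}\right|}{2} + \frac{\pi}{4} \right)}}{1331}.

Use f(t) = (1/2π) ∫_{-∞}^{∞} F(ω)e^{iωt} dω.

f(t) = \frac{6}{t^{4} + 14641}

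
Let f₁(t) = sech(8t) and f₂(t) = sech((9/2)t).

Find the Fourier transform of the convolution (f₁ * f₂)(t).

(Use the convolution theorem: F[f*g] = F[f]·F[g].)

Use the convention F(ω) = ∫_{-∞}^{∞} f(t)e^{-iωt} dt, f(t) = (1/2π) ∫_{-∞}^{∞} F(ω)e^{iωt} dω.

F[f₁*f₂](ω) = \frac{\pi^{2}}{36 \cosh{\left(\frac{\pi \omega}{16} \right)} \cosh{\left(\frac{\pi \omega}{9} \right)}}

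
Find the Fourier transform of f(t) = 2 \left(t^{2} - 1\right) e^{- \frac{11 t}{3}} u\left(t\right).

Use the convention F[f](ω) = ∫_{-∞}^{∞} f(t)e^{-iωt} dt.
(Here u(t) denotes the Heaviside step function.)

F(ω) = \frac{6 \left(54 i \omega - \left(3 i \omega + 11\right)^{3} + 198\right)}{\left(3 i \omega + 11\right)^{4}}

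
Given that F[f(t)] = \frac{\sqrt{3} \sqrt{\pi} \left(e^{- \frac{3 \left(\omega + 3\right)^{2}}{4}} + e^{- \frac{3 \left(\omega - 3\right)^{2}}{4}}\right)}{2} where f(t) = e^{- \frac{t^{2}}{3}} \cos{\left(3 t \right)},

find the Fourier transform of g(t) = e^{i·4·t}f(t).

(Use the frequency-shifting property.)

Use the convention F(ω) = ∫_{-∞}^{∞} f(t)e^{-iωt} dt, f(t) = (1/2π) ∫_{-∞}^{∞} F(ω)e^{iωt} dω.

F[g](ω) = \frac{\sqrt{3} \sqrt{\pi} \left(e^{9 \omega} + e^{36}\right) e^{- \frac{3 \omega^{2}}{4} + \frac{3 \omega}{2} - \frac{147}{4}}}{2}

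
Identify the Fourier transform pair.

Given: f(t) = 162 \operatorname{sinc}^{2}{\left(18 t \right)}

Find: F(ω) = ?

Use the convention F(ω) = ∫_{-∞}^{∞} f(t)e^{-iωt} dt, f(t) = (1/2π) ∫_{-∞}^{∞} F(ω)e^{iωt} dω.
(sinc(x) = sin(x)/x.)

F(ω) = \begin{cases} \frac{\pi \left(36 - \left|{\omega}\right|\right)}{4} & \text{for}\: \omega > -36 \wedge \omega < 36 \\0 & \text{otherwise} \end{cases}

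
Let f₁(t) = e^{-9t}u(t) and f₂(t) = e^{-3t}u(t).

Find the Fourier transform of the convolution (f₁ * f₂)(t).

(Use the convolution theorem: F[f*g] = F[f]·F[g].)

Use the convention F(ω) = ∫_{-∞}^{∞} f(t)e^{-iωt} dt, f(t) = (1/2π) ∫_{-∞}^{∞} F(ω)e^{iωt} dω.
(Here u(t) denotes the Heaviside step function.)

F[f₁*f₂](ω) = \frac{1}{\left(i \omega + 3\right) \left(i \omega + 9\right)}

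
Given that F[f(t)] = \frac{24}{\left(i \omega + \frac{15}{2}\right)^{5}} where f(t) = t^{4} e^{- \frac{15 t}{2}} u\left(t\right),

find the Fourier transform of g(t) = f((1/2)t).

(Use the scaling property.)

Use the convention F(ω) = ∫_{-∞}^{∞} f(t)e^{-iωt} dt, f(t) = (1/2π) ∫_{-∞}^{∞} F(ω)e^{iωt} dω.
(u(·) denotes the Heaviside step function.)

F[g](ω) = \frac{1536}{\left(4 i \omega + 15\right)^{5}}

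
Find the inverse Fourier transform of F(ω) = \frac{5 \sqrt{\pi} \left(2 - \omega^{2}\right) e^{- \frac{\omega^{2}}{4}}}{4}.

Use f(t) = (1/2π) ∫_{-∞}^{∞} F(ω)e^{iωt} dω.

f(t) = 5 t^{2} e^{- t^{2}}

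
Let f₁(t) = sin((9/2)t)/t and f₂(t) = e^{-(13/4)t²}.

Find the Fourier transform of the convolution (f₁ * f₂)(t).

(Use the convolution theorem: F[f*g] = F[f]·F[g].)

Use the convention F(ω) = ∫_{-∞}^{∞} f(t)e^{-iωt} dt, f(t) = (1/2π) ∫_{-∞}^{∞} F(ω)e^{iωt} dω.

F[f₁*f₂](ω) = \begin{cases} \frac{2 \sqrt{13} \pi^{\frac{3}{2}} e^{- \frac{\omega^{2}}{13}}}{13} & \text{for}\: \omega > - \frac{9}{2} \wedge \omega < \frac{9}{2} \\0 & \text{otherwise} \end{cases}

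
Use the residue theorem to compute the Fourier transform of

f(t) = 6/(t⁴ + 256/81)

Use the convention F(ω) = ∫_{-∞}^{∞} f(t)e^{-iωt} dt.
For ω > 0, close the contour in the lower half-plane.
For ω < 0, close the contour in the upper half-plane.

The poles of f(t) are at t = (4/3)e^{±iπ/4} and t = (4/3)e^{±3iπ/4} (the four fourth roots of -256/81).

Let g(z) = f(z)e^{-iωz}; for large |z| the factor e^{-iωz} decays in the lower half-plane when ω > 0 and in the upper half-plane when ω < 0.

Case ω > 0 (lower half-plane, clockwise contour ⇒ F(ω) = -2πi·ΣRes):
  Res_{z = - \frac{2 \sqrt{2}}{3} - \frac{2 \sqrt{2} i}{3}} g(z) = \frac{81 \sqrt{2} i \left(1 - i\right) e^{\frac{2 \sqrt{2} \omega \left(-1 + i\right)}{3}}}{256}
  Res_{z = \frac{2 \sqrt{2}}{3} - \frac{2 \sqrt{2} i}{3}} g(z) = \frac{81 \sqrt{2} i \left(1 + i\right) e^{- \frac{2 \sqrt{2} \omega \left(1 + i\right)}{3}}}{256}
  F(ω) = -2πi·ΣRes = \frac{81 \sqrt{2} \pi \left(1 - i\right) \left(e^{\frac{4 \sqrt{2} i \omega}{3}} + i\right) e^{- \frac{2 \sqrt{2} \omega \left(1 + i\right)}{3}}}{128} = \frac{81 \pi e^{- \frac{2 \sqrt{2} \omega}{3}} \sin{\left(\frac{2 \sqrt{2} \omega}{3} + \frac{\pi}{4} \right)}}{32}

Case ω < 0 (upper half-plane, counterclockwise contour ⇒ F(ω) = +2πi·ΣRes):
  Res_{z = \frac{2 \sqrt{2}}{3} + \frac{2 \sqrt{2} i}{3}} g(z) = \frac{81 \sqrt{2} i \left(-1 + i\right) e^{\frac{2 \sqrt{2} \omega \left(1 - i\right)}{3}}}{256}
  Res_{z = - \frac{2 \sqrt{2}}{3} + \frac{2 \sqrt{2} i}{3}} g(z) = \frac{81 \sqrt{2} \left(1 - i\right) e^{\frac{2 \sqrt{2} \omega \left(1 + i\right)}{3}}}{256}
  F(ω) = 2πi·ΣRes = - \frac{81 \sqrt{2} i \pi \left(i \left(1 - i\right) e^{\frac{2 \sqrt{2} \omega \left(1 - i\right)}{3}} - \left(1 - i\right) e^{\frac{2 \sqrt{2} \omega \left(1 + i\right)}{3}}\right)}{128} = \frac{81 \pi e^{\frac{2 \sqrt{2} \omega}{3}} \cos{\left(\frac{2 \sqrt{2} \omega}{3} + \frac{\pi}{4} \right)}}{32}

Both cases combine into a single formula in |ω|:

F(ω) = \frac{81 \pi e^{- \frac{2 \sqrt{2} \left|{\omega}\right|}{3}} \sin{\left(\frac{2 \sqrt{2} \left|{\omega}\right|}{3} + \frac{\pi}{4} \right)}}{32}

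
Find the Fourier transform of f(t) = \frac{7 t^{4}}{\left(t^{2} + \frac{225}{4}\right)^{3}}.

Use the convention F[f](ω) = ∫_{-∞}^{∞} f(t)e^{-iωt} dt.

F(ω) = \frac{7 \pi \left(75 \omega^{2} - 50 \left|{\omega}\right| + 4\right) e^{- \frac{15 \left|{\omega}\right|}{2}}}{80}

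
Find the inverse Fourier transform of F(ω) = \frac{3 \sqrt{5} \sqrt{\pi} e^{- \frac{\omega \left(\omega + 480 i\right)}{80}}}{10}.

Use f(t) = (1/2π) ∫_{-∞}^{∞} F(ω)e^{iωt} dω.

f(t) = 3 e^{- 20 \left(t - 6\right)^{2}}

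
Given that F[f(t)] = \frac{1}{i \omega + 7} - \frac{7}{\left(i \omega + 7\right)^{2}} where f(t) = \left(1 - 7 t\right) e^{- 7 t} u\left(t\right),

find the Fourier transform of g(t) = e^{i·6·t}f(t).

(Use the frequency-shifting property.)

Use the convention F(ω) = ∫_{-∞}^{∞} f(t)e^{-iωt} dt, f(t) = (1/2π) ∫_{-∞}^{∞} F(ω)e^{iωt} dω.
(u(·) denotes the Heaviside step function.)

F[g](ω) = \frac{i \left(6 - \omega\right)}{\omega^{2} - 2 \omega \left(6 + 7 i\right) - 13 + 84 i}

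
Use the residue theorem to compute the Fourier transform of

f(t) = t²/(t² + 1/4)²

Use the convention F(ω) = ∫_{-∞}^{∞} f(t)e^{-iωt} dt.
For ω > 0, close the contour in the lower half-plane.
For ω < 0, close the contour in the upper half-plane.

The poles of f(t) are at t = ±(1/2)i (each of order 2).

Let g(z) = f(z)e^{-iωz}; for large |z| the factor e^{-iωz} decays in the lower half-plane when ω > 0 and in the upper half-plane when ω < 0.

Case ω > 0 (lower half-plane, clockwise contour ⇒ F(ω) = -2πi·ΣRes):
  Res_{z = - \frac{i}{2}} g(z) = \frac{i \left(2 - \omega\right) e^{- \frac{\omega}{2}}}{4} (pole of order 2)
  F(ω) = -2πi·ΣRes = \frac{\pi \left(2 - \omega\right) e^{- \frac{\omega}{2}}}{2}

Case ω < 0 (upper half-plane, counterclockwise contour ⇒ F(ω) = +2πi·ΣRes):
  Res_{z = \frac{i}{2}} g(z) = \frac{i \left(- \omega - 2\right) e^{\frac{\omega}{2}}}{4} (pole of order 2)
  F(ω) = 2πi·ΣRes = \frac{\pi \left(\omega + 2\right) e^{\frac{\omega}{2}}}{2}

Both cases combine into a single formula in |ω|:

F(ω) = \frac{\pi \left(2 - \left|{\omega}\right|\right) e^{- \frac{\left|{\omega}\right|}{2}}}{2}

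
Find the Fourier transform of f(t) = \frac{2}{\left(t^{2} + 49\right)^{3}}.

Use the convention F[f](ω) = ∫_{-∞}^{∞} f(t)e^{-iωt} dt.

F(ω) = \frac{\pi \left(49 \omega^{2} + 21 \left|{\omega}\right| + 3\right) e^{- 7 \left|{\omega}\right|}}{67228}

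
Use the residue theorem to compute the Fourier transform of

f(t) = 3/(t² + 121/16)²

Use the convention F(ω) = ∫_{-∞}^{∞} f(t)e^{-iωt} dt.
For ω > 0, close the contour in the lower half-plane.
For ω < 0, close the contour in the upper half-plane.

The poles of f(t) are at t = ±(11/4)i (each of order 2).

Let g(z) = f(z)e^{-iωz}; for large |z| the factor e^{-iωz} decays in the lower half-plane when ω > 0 and in the upper half-plane when ω < 0.

Case ω > 0 (lower half-plane, clockwise contour ⇒ F(ω) = -2πi·ΣRes):
  Res_{z = - \frac{11 i}{4}} g(z) = \frac{12 i \left(11 \omega + 4\right) e^{- \frac{11 \omega}{4}}}{1331} (pole of order 2)
  F(ω) = -2πi·ΣRes = \frac{24 \pi \left(11 \omega + 4\right) e^{- \frac{11 \omega}{4}}}{1331}

Case ω < 0 (upper half-plane, counterclockwise contour ⇒ F(ω) = +2πi·ΣRes):
  Res_{z = \frac{11 i}{4}} g(z) = \frac{12 i \left(11 \omega - 4\right) e^{\frac{11 \omega}{4}}}{1331} (pole of order 2)
  F(ω) = 2πi·ΣRes = \frac{24 \pi \left(4 - 11 \omega\right) e^{\frac{11 \omega}{4}}}{1331}

Both cases combine into a single formula in |ω|:

F(ω) = \frac{24 \pi \left(11 \left|{\omega}\right| + 4\right) e^{- \frac{11 \left|{\omega}\right|}{4}}}{1331}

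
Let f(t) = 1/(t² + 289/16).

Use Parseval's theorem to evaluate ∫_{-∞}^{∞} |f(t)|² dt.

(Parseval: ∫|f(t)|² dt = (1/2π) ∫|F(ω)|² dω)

∫|f(t)|² dt = \frac{32 \pi}{4913}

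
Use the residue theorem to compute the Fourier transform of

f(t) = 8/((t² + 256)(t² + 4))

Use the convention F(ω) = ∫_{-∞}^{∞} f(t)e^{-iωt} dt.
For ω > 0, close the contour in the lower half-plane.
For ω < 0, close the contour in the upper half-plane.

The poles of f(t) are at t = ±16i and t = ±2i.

Let g(z) = f(z)e^{-iωz}; for large |z| the factor e^{-iωz} decays in the lower half-plane when ω > 0 and in the upper half-plane when ω < 0.

Case ω > 0 (lower half-plane, clockwise contour ⇒ F(ω) = -2πi·ΣRes):
  Res_{z = - 16 i} g(z) = - \frac{i e^{- 16 \omega}}{1008}
  Res_{z = - 2 i} g(z) = \frac{i e^{- 2 \omega}}{126}
  F(ω) = -2πi·ΣRes = \frac{\pi \left(8 e^{14 \omega} - 1\right) e^{- 16 \omega}}{504}

Case ω < 0 (upper half-plane, counterclockwise contour ⇒ F(ω) = +2πi·ΣRes):
  Res_{z = 16 i} g(z) = \frac{i e^{16 \omega}}{1008}
  Res_{z = 2 i} g(z) = - \frac{i e^{2 \omega}}{126}
  F(ω) = 2πi·ΣRes = \frac{\pi \left(8 - e^{14 \omega}\right) e^{2 \omega}}{504}

Both cases combine into a single formula in |ω|:

F(ω) = \frac{\pi \left(8 e^{14 \left|{\omega}\right|} - 1\right) e^{- 16 \left|{\omega}\right|}}{504}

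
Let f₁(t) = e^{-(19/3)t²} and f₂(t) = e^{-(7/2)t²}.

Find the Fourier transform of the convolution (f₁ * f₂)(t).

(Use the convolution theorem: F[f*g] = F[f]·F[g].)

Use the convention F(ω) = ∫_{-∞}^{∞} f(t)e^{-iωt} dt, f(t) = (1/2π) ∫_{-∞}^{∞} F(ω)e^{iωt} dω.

F[f₁*f₂](ω) = \frac{\sqrt{798} \pi e^{- \frac{59 \omega^{2}}{532}}}{133}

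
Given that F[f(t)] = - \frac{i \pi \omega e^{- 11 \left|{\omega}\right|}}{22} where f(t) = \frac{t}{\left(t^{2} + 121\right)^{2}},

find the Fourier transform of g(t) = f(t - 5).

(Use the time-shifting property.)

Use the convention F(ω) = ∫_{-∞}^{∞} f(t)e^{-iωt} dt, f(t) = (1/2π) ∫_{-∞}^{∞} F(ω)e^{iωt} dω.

F[g](ω) = - \frac{i \pi \omega e^{- 5 i \omega - 11 \left|{\omega}\right|}}{22}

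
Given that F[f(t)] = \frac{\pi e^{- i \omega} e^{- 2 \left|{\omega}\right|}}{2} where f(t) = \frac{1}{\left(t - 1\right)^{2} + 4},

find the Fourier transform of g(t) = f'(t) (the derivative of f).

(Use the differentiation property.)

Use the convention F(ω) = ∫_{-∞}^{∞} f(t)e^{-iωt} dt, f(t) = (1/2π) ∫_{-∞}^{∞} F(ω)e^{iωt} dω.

F[g](ω) = \frac{i \pi \omega e^{- i \omega - 2 \left|{\omega}\right|}}{2}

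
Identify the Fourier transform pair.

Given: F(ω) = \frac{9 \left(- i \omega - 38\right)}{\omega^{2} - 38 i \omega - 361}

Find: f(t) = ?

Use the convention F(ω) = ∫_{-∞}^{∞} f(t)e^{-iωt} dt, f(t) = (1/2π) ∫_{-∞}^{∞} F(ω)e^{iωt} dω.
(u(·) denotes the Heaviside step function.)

f(t) = 9 \left(19 t + 1\right) e^{- 19 t} u\left(t\right)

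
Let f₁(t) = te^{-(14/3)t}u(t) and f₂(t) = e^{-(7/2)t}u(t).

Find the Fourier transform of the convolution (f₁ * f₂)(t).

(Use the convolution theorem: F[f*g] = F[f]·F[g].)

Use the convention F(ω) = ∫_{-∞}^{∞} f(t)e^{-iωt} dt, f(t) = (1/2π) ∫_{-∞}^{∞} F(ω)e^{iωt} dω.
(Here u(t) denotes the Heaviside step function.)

F[f₁*f₂](ω) = \frac{18}{\left(2 i \omega + 7\right) \left(3 i \omega + 14\right)^{2}}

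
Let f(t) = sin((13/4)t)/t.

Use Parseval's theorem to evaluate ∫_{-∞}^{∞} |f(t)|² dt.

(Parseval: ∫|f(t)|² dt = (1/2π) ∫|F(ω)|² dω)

∫|f(t)|² dt = \frac{13 \pi}{4}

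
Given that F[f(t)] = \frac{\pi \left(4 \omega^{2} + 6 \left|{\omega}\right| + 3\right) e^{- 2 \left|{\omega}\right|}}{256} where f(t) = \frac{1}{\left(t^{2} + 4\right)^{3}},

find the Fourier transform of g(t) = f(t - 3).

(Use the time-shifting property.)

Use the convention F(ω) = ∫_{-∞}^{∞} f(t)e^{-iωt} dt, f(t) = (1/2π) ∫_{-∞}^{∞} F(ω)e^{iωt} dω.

F[g](ω) = \frac{\pi \left(4 \omega^{2} + 6 \left|{\omega}\right| + 3\right) e^{- 3 i \omega - 2 \left|{\omega}\right|}}{256}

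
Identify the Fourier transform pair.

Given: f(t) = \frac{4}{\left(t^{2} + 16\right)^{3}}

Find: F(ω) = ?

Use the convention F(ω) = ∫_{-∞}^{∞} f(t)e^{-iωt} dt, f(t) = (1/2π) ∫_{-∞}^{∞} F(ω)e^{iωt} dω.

F(ω) = \frac{\pi \left(16 \omega^{2} + 12 \left|{\omega}\right| + 3\right) e^{- 4 \left|{\omega}\right|}}{2048}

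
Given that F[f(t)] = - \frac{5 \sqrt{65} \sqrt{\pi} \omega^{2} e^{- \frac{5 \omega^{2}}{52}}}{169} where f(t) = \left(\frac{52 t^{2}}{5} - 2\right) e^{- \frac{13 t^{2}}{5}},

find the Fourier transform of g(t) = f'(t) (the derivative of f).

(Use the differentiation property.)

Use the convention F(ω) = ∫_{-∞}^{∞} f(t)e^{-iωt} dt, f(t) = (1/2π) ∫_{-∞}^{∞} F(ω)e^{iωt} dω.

F[g](ω) = - \frac{5 \sqrt{65} i \sqrt{\pi} \omega^{3} e^{- \frac{5 \omega^{2}}{52}}}{169}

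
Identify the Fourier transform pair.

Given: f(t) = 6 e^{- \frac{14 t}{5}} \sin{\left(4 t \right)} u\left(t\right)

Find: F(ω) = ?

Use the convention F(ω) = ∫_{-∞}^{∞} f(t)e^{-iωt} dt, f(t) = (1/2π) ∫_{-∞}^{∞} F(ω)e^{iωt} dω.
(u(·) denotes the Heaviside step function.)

F(ω) = \frac{600}{\left(5 i \omega + 14\right)^{2} + 400}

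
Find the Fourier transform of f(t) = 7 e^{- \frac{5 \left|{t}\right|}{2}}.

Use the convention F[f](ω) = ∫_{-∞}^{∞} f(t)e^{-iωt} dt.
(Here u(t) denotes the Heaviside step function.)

F(ω) = \frac{140}{4 \omega^{2} + 25}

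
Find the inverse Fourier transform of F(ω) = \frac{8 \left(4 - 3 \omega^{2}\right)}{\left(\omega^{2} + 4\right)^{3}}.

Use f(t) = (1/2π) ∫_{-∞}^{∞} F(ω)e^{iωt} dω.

f(t) = t^{2} e^{- 2 \left|{t}\right|}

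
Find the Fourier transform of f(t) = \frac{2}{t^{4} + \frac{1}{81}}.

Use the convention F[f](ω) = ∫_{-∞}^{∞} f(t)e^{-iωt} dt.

F(ω) = 54 \pi e^{- \frac{\sqrt{2} \left|{\omega}\right|}{6}} \sin{\left(\frac{\sqrt{2} \left|{\omega}\right|}{6} + \frac{\pi}{4} \right)}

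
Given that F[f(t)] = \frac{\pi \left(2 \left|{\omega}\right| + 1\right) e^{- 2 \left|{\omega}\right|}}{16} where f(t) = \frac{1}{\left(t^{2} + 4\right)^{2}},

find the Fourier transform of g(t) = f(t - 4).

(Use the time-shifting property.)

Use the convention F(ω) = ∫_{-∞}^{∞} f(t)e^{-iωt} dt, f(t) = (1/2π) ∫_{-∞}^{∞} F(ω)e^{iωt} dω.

F[g](ω) = \frac{\pi \left(2 \left|{\omega}\right| + 1\right) e^{- 4 i \omega - 2 \left|{\omega}\right|}}{16}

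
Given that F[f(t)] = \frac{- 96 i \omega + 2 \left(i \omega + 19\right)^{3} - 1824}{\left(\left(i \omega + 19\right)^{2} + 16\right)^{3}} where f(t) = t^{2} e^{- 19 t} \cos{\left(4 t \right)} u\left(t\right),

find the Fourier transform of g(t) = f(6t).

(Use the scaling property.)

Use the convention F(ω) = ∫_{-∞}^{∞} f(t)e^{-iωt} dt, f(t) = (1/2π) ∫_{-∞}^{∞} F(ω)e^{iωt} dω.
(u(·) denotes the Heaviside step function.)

F[g](ω) = \frac{72 \left(- 1728 i \omega + \left(i \omega + 114\right)^{3} - 196992\right)}{\left(\left(i \omega + 114\right)^{2} + 576\right)^{3}}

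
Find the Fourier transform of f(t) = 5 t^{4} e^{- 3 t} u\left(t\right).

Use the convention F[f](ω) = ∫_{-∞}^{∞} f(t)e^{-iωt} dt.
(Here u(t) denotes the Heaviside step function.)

F(ω) = \frac{120}{\left(i \omega + 3\right)^{5}}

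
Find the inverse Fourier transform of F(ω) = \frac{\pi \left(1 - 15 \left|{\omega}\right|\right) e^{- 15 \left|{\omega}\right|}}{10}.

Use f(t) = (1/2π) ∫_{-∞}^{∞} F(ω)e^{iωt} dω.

f(t) = \frac{3 t^{2}}{\left(t^{2} + 225\right)^{2}}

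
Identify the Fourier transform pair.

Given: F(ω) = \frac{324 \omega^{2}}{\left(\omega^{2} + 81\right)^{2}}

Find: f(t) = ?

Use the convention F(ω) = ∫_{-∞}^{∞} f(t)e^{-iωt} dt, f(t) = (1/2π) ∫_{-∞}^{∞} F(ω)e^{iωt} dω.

f(t) = 9 \left(1 - 9 \left|{t}\right|\right) e^{- 9 \left|{t}\right|}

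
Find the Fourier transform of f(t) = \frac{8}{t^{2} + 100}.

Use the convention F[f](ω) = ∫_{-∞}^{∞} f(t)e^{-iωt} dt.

F(ω) = \frac{4 \pi e^{- 10 \left|{\omega}\right|}}{5}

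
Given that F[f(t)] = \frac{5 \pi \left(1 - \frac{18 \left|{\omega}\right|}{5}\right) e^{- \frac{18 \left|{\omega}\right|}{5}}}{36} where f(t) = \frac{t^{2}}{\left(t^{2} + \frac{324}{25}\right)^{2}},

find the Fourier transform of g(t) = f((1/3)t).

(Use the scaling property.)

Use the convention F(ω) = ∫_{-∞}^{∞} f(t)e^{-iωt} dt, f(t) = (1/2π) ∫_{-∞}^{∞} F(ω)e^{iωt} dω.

F[g](ω) = \frac{\pi \left(5 - 54 \left|{\omega}\right|\right) e^{- \frac{54 \left|{\omega}\right|}{5}}}{12}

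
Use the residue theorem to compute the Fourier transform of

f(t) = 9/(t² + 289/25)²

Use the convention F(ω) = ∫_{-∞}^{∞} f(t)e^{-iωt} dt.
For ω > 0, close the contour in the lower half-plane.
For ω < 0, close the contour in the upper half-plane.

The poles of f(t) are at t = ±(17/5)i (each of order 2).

Let g(z) = f(z)e^{-iωz}; for large |z| the factor e^{-iωz} decays in the lower half-plane when ω > 0 and in the upper half-plane when ω < 0.

Case ω > 0 (lower half-plane, clockwise contour ⇒ F(ω) = -2πi·ΣRes):
  Res_{z = - \frac{17 i}{5}} g(z) = \frac{225 i \left(17 \omega + 5\right) e^{- \frac{17 \omega}{5}}}{19652} (pole of order 2)
  F(ω) = -2πi·ΣRes = \frac{225 \pi \left(17 \omega + 5\right) e^{- \frac{17 \omega}{5}}}{9826}

Case ω < 0 (upper half-plane, counterclockwise contour ⇒ F(ω) = +2πi·ΣRes):
  Res_{z = \frac{17 i}{5}} g(z) = \frac{225 i \left(17 \omega - 5\right) e^{\frac{17 \omega}{5}}}{19652} (pole of order 2)
  F(ω) = 2πi·ΣRes = \frac{225 \pi \left(5 - 17 \omega\right) e^{\frac{17 \omega}{5}}}{9826}

Both cases combine into a single formula in |ω|:

F(ω) = \frac{225 \pi \left(17 \left|{\omega}\right| + 5\right) e^{- \frac{17 \left|{\omega}\right|}{5}}}{9826}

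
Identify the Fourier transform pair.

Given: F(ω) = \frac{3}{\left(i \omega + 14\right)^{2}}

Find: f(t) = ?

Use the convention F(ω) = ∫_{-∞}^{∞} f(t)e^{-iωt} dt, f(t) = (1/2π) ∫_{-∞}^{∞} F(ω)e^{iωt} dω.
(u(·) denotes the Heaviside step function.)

f(t) = 3 t e^{- 14 t} u\left(t\right)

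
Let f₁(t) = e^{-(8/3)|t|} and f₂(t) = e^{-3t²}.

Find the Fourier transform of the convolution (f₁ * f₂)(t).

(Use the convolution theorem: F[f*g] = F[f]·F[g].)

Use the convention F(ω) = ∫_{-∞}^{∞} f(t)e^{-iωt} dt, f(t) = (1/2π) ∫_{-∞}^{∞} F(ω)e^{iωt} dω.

F[f₁*f₂](ω) = \frac{16 \sqrt{3} \sqrt{\pi} e^{- \frac{\omega^{2}}{12}}}{9 \omega^{2} + 64}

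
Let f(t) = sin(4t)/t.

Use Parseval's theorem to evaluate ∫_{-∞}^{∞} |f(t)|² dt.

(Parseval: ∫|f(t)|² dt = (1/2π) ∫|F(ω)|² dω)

∫|f(t)|² dt = 4 \pi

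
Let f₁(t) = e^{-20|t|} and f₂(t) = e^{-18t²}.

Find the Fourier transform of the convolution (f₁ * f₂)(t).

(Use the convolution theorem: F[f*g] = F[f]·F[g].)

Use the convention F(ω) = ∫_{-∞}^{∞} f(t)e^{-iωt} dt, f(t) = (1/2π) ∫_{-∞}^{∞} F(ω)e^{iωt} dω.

F[f₁*f₂](ω) = \frac{20 \sqrt{2} \sqrt{\pi} e^{- \frac{\omega^{2}}{72}}}{3 \left(\omega^{2} + 400\right)}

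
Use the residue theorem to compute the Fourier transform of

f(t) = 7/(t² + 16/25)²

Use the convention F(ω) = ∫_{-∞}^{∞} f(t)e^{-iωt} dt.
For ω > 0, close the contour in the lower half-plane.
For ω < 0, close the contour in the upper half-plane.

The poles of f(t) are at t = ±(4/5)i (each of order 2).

Let g(z) = f(z)e^{-iωz}; for large |z| the factor e^{-iωz} decays in the lower half-plane when ω > 0 and in the upper half-plane when ω < 0.

Case ω > 0 (lower half-plane, clockwise contour ⇒ F(ω) = -2πi·ΣRes):
  Res_{z = - \frac{4 i}{5}} g(z) = \frac{175 i \left(4 \omega + 5\right) e^{- \frac{4 \omega}{5}}}{256} (pole of order 2)
  F(ω) = -2πi·ΣRes = \frac{175 \pi \left(4 \omega + 5\right) e^{- \frac{4 \omega}{5}}}{128}

Case ω < 0 (upper half-plane, counterclockwise contour ⇒ F(ω) = +2πi·ΣRes):
  Res_{z = \frac{4 i}{5}} g(z) = \frac{175 i \left(4 \omega - 5\right) e^{\frac{4 \omega}{5}}}{256} (pole of order 2)
  F(ω) = 2πi·ΣRes = \frac{175 \pi \left(5 - 4 \omega\right) e^{\frac{4 \omega}{5}}}{128}

Both cases combine into a single formula in |ω|:

F(ω) = \frac{175 \pi \left(4 \left|{\omega}\right| + 5\right) e^{- \frac{4 \left|{\omega}\right|}{5}}}{128}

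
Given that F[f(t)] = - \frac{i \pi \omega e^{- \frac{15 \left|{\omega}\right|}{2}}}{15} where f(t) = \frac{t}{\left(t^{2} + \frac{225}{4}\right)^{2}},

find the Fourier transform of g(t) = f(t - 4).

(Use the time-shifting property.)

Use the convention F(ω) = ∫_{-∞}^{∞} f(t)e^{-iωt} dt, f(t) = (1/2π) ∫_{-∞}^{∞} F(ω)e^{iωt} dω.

F[g](ω) = - \frac{i \pi \omega e^{- 4 i \omega - \frac{15 \left|{\omega}\right|}{2}}}{15}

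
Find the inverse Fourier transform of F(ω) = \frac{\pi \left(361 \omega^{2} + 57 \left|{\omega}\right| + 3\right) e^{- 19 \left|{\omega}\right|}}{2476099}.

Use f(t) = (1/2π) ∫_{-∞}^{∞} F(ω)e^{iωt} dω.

f(t) = \frac{8}{\left(t^{2} + 361\right)^{3}}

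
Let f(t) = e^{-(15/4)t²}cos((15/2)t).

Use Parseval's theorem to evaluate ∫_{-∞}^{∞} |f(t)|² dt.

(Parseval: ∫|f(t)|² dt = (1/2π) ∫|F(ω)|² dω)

∫|f(t)|² dt = \frac{\sqrt{30} \sqrt{\pi} \left(1 + e^{\frac{15}{2}}\right)}{30 e^{\frac{15}{2}}}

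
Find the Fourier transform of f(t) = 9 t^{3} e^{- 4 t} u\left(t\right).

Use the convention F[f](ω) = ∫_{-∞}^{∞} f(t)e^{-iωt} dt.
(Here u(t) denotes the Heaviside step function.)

F(ω) = \frac{54}{\left(i \omega + 4\right)^{4}}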